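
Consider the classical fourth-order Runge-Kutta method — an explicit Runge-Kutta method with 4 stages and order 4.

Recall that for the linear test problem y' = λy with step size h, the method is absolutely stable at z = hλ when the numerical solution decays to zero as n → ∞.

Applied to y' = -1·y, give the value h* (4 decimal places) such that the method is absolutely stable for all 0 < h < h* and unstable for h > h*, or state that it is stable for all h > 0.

Test eqn y'=λy, z=hλ:
  order 4, 4-stage ⇒ R(z)=1+z+z^2/2+z^3/6+z^4/24
  (e.g. R(-1.77)=0.28121, |R|=0.28121)

Find x<0 with |R(x)|<1.
x=-1.77: |R|=0.2812
|R(-2)|=0.3333 |R(-1.84)|=0.2921 |R(-1.53)|=0.2718
Bisect:
  x_lo=-3.5153 |R|=2.7859  x_hi=-0.3232 |R|=0.7238
  mid=-1.91924 |R|=0.30959 →hi
  mid=-2.71725 |R|=0.90216 →hi
  mid=-3.11625 |R|=1.62492 →lo
  mid=-2.91675 |R|=1.21697 →lo
  mid=-2.81700 |R|=1.04886 →lo
  mid=-2.76712 |R|=0.97295 →hi
  mid=-2.79206 |R|=1.01025 →lo
  mid=-2.77959 |R|=0.99144 →hi
  ...
  [-2.78544,-2.78524] ⇒ x*=-2.7853
Interval (-2.7853, 0).

(-2.7853,0); λ=-1 ⇒ h* = 2.7853.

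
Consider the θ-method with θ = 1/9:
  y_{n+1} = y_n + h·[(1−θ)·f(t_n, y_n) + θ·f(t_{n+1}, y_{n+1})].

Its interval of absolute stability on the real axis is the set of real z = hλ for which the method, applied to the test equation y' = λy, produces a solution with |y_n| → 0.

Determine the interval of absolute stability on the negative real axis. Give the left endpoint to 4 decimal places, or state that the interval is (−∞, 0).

Set f=λy, z=hλ:
  y_{n+1} = y_n + z·[8/9·y_n + 1/9·y_{n+1}] ⇒ (1 − 1/9z)y_{n+1} = (1 + 8/9z)y_n
  Hence R(z) = (1 + 8/9z)/(1 − 1/9z).

Solve |R(x)|<1 on ℝ⁻.
x=-1.19: |R|=0.0510
R=−1: 1+8/9x = −1+1/9x ⇒ -7/9x=2 ⇒ x=2/(-7/9)=-2.5714
Confirm numerically:
  x=-2.152: |R|=0.73673 <1
  x=-1.970: |R|=0.61623 <1
  x=-1.602: |R|=0.35993 <1
  x=-2.750: |R|=1.10638 >1
  x=-2.742: |R|=1.10169 >1
Interval (-2.5714, 0).

z∈(-2.5714,0).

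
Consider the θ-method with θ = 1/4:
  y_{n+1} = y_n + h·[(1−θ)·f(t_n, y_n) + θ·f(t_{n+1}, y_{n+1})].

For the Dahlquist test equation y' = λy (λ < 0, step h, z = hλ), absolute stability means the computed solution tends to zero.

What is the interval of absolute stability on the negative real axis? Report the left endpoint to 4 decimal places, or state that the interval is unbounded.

(-4.0000, 0).

On y'=λy, z=hλ:
  y_{n+1} = y_n + z·[3/4·y_n + 1/4·y_{n+1}] ⇒ (1 − 1/4z)y_{n+1} = (1 + 3/4z)y_n
  ⇒ R(z) = (1 + 3/4z)/(1 − 1/4z).

Boundary: |R(x)|=1, x<0.
x=-1.1: |R|=0.1373
R=−1: 1+3/4x = −1+1/4x ⇒ -1/2x=2 ⇒ x=2/(-1/2)=-4.0000
Confirm numerically:
  x=-2.875: |R|=0.67273 <1
  x=-2.636: |R|=0.58891 <1
  x=-2.349: |R|=0.47992 <1
  x=-2.115: |R|=0.38348 <1
  x=-4.441: |R|=1.10449 >1
  x=-4.364: |R|=1.08704 >1
Interval (-4.0000, 0).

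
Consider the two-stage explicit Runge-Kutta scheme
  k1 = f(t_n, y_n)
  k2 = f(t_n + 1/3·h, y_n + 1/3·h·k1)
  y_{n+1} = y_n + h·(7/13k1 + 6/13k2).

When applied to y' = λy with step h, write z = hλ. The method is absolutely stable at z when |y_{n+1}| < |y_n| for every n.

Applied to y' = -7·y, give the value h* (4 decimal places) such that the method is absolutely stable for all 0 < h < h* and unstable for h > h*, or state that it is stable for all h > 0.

On y'=λy, z=hλ:
  k1=λy_n ⇒ h·k1=z·y_n;  k2=λ(1+1/3z)y_n ⇒ h·k2=z(1+1/3z)y_n
  y_{n+1}/y_n = 1 + 7/13z + 6/13z(1+1/3z) = 1 + z + 2/13z²
  ⇒ R(z) = 1 + z + 2/13z².

Need |R(x)|<1, x<0.
x=-0.4: |R|=0.6246
R=1: x+2/13x²=0 ⇒ x=−13/2=-6.5000; min R=1−1/(4·2/13)=-0.6250>−1
Confirm numerically:
  x=-4.461: |R|=0.39938 <1
  x=-4.401: |R|=0.42118 <1
  x=-3.939: |R|=0.55197 <1
  x=-6.703: |R|=1.20934 >1
  x=-6.683: |R|=1.18815 >1
So |R|<1 on (-6.5000, 0).

(-6.5000,0); λ=-7 ⇒ h* = (13/2)/7 = 0.9286.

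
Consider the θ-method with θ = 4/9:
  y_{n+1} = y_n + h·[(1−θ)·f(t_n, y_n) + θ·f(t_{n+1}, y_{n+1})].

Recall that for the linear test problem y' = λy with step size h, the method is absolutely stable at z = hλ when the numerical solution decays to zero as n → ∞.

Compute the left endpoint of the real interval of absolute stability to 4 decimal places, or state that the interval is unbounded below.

left endpoint -18.0000.

On y'=λy, z=hλ:
  y_{n+1} = y_n + z·[5/9·y_n + 4/9·y_{n+1}] ⇒ (1 − 4/9z)y_{n+1} = (1 + 5/9z)y_n
  ⇒ R(z) = (1 + 5/9z)/(1 − 4/9z).

Find x<0 with |R(x)|<1.
x=-0.43: |R|=0.6390
R=−1: 1+5/9x = −1+4/9x ⇒ -1/9x=2 ⇒ x=2/(-1/9)=-18.0000
Confirm numerically:
  x=-14.159: |R|=0.94148 <1
  x=-12.917: |R|=0.91622 <1
  x=-10.545: |R|=0.85434 <1
  x=-9.510: |R|=0.81952 <1
  x=-18.497: |R|=1.00599 >1
  x=-18.197: |R|=1.00241 >1
Interval (-18.0000, 0).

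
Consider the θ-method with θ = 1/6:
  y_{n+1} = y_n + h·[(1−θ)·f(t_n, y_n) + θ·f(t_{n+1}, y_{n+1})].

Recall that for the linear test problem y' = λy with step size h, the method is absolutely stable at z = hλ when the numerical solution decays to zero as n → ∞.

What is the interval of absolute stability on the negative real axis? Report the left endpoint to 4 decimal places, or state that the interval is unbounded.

z∈(-3.0000,0).

Set f=λy, z=hλ:
  y_{n+1} = y_n + z·[5/6·y_n + 1/6·y_{n+1}] ⇒ (1 − 1/6z)y_{n+1} = (1 + 5/6z)y_n
  so R(z) = (1 + 5/6z)/(1 − 1/6z).

Solve |R(x)|<1 on ℝ⁻.
x=-1.44: |R|=0.1613
R=−1: 1+5/6x = −1+1/6x ⇒ -2/3x=2 ⇒ x=2/(-2/3)=-3.0000
Confirm numerically:
  x=-2.268: |R|=0.64586 <1
  x=-1.937: |R|=0.46428 <1
  x=-1.893: |R|=0.43900 <1
  x=-3.383: |R|=1.16327 >1
  x=-3.236: |R|=1.10221 >1
  x=-3.062: |R|=1.02737 >1
Interval (-3.0000, 0).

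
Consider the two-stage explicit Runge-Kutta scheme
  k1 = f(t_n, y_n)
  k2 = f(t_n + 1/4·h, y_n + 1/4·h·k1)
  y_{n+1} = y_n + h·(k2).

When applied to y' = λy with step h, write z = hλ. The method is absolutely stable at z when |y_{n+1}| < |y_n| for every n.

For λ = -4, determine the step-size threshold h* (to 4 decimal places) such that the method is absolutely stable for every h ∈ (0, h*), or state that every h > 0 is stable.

(-4.0000,0); λ=-4 ⇒ h* = (4)/4 = 1.0000.

On y'=λy, z=hλ:
  k1=λy_n ⇒ h·k1=z·y_n;  k2=λ(1+1/4z)y_n ⇒ h·k2=z(1+1/4z)y_n
  y_{n+1}/y_n = 1 + z(1+1/4z) = 1 + z + 1/4z²
  Hence R(z) = 1 + z + 1/4z².

Find x<0 with |R(x)|<1.
x=-1.38: |R|=0.0961
R=1: x+1/4x²=0 ⇒ x=−4=-4.0000; min R=1−1/(4·1/4)=0.0000>−1
Confirm numerically:
  x=-3.770: |R|=0.78323 <1
  x=-3.768: |R|=0.78146 <1
  x=-3.499: |R|=0.56175 <1
  x=-4.322: |R|=1.34792 >1
  x=-4.226: |R|=1.23877 >1
  x=-4.207: |R|=1.21771 >1
So |R|<1 on (-4.0000, 0).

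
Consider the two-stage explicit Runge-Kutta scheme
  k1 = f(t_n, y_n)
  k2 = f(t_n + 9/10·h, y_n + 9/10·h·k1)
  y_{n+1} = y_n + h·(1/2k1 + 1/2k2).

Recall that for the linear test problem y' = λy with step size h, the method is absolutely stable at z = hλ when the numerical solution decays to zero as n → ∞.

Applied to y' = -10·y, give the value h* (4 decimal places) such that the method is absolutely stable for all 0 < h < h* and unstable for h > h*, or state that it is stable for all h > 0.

With y'=λy (z=hλ):
  k1=λy_n ⇒ h·k1=z·y_n;  k2=λ(1+9/10z)y_n ⇒ h·k2=z(1+9/10z)y_n
  y_{n+1}/y_n = 1 + 1/2z + 1/2z(1+9/10z) = 1 + z + 9/20z²
  so R(z) = 1 + z + 9/20z².

Find x<0 with |R(x)|<1.
x=-0.5: |R|=0.6125
R=1: x+9/20x²=0 ⇒ x=−20/9=-2.2222; min R=1−1/(4·9/20)=0.4444>−1
Confirm numerically:
  x=-1.790: |R|=0.65185 <1
  x=-1.466: |R|=0.50112 <1
  x=-0.966: |R|=0.45392 <1
  x=-2.575: |R|=1.40878 >1
  x=-2.307: |R|=1.08801 >1
  x=-2.252: |R|=1.03018 >1
So |R|<1 on (-2.2222, 0).

(-2.2222,0); λ=-10 ⇒ h* = (20/9)/10 = 0.2222.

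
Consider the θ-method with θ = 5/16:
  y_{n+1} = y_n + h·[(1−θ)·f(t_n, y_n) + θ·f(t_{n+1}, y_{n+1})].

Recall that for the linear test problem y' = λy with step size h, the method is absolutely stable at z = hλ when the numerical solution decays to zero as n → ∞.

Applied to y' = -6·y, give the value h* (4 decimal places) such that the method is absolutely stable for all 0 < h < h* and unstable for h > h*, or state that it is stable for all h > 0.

Set f=λy, z=hλ:
  y_{n+1} = y_n + z·[11/16·y_n + 5/16·y_{n+1}] ⇒ (1 − 5/16z)y_{n+1} = (1 + 11/16z)y_n
  so R(z) = (1 + 11/16z)/(1 − 5/16z).

Need |R(x)|<1, x<0.
x=-0.93: |R|=0.2794
R=−1: 1+11/16x = −1+5/16x ⇒ -3/8x=2 ⇒ x=2/(-3/8)=-5.3333
Confirm numerically:
  x=-3.913: |R|=0.76038 <1
  x=-3.796: |R|=0.73631 <1
  x=-2.618: |R|=0.43994 <1
  x=-5.529: |R|=1.02690 >1
  x=-5.473: |R|=1.01932 >1
  x=-5.395: |R|=1.00861 >1
Interval (-5.3333, 0).

(-5.3333,0); λ=-6 ⇒ h* = (16/3)/6 = 0.8889.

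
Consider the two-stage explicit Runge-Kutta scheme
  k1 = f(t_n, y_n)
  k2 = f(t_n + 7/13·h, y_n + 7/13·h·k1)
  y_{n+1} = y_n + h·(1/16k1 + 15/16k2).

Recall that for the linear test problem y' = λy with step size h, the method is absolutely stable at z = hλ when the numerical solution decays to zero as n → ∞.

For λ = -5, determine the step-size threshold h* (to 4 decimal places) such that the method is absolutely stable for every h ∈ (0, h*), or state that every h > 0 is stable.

(-1.9810,0); λ=-5 ⇒ h* = (208/105)/5 = 0.3962.

On y'=λy, z=hλ:
  k1=λy_n ⇒ h·k1=z·y_n;  k2=λ(1+7/13z)y_n ⇒ h·k2=z(1+7/13z)y_n
  y_{n+1}/y_n = 1 + 1/16z + 15/16z(1+7/13z) = 1 + z + 105/208z²
  so R(z) = 1 + z + 105/208z².

Need |R(x)|<1, x<0.
x=-1.74: |R|=0.7884
R=1: x+105/208x²=0 ⇒ x=−208/105=-1.9810; min R=1−1/(4·105/208)=0.5048>−1
Confirm numerically:
  x=-1.880: |R|=0.90419 <1
  x=-1.260: |R|=0.54143 <1
  x=-1.084: |R|=0.50918 <1
  x=-0.994: |R|=0.50477 <1
  x=-2.490: |R|=1.63986 >1
  x=-2.148: |R|=1.18113 >1
Interval (-1.9810, 0).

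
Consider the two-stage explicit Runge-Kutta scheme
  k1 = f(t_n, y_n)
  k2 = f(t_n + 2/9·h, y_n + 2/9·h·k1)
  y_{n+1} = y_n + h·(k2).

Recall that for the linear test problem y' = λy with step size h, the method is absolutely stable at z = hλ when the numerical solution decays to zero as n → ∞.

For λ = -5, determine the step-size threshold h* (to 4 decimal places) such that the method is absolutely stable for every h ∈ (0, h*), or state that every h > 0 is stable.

Set f=λy, z=hλ:
  k1=λy_n ⇒ h·k1=z·y_n;  k2=λ(1+2/9z)y_n ⇒ h·k2=z(1+2/9z)y_n
  y_{n+1}/y_n = 1 + z(1+2/9z) = 1 + z + 2/9z²
  R(z) = 1 + z + 2/9z².

Solve |R(x)|<1 on ℝ⁻.
x=-1.67: |R|=0.0502
R=1: x+2/9x²=0 ⇒ x=−9/2=-4.5000; min R=1−1/(4·2/9)=-0.1250>−1
Confirm numerically:
  x=-4.386: |R|=0.88889 <1
  x=-3.427: |R|=0.18285 <1
  x=-3.298: |R|=0.11907 <1
  x=-2.030: |R|=0.11424 <1
  x=-5.047: |R|=1.61349 >1
  x=-4.943: |R|=1.48661 >1
Stable set (-4.5000, 0).

(-4.5000,0); λ=-5 ⇒ h* = (9/2)/5 = 0.9000.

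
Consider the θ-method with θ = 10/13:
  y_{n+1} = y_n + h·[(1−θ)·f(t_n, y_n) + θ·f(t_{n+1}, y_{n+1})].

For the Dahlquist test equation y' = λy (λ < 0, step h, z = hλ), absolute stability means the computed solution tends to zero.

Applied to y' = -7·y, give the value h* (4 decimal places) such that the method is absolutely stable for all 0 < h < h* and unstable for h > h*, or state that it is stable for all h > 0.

(−∞, 0) — no finite endpoint. Any h>0 works for λ=-7.

With y'=λy (z=hλ):
  y_{n+1} = y_n + z·[3/13·y_n + 10/13·y_{n+1}] ⇒ (1 − 10/13z)y_{n+1} = (1 + 3/13z)y_n
  ⇒ R(z) = (1 + 3/13z)/(1 − 10/13z).

Need |R(x)|<1, x<0.
x=-1.31: |R|=0.3475
x=-2: |R|=0.2121
x=-10: |R|=0.1504
x=-100: |R|=0.2833
θ=10/13≥1/2 ⇒ |1+3/13x|<|1−10/13x| ∀x<0 ⇒ unbounded interval.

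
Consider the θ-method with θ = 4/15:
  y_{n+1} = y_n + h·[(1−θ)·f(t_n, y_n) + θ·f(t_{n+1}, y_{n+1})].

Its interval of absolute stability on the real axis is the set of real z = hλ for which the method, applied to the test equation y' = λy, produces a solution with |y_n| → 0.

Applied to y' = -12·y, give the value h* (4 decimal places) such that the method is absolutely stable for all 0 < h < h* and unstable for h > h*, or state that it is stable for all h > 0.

Test eqn y'=λy, z=hλ:
  y_{n+1} = y_n + z·[11/15·y_n + 4/15·y_{n+1}] ⇒ (1 − 4/15z)y_{n+1} = (1 + 11/15z)y_n
  R(z) = (1 + 11/15z)/(1 − 4/15z).

Need |R(x)|<1, x<0.
x=-1.63: |R|=0.1362
R=−1: 1+11/15x = −1+4/15x ⇒ -7/15x=2 ⇒ x=2/(-7/15)=-4.2857
Confirm numerically:
  x=-2.971: |R|=0.65768 <1
  x=-2.928: |R|=0.64420 <1
  x=-2.595: |R|=0.53369 <1
  x=-4.861: |R|=1.11691 >1
  x=-4.741: |R|=1.09383 >1
  x=-4.337: |R|=1.01110 >1
So |R|<1 on (-4.2857, 0).

(-4.2857,0); λ=-12 ⇒ h* = (30/7)/12 = 0.3571.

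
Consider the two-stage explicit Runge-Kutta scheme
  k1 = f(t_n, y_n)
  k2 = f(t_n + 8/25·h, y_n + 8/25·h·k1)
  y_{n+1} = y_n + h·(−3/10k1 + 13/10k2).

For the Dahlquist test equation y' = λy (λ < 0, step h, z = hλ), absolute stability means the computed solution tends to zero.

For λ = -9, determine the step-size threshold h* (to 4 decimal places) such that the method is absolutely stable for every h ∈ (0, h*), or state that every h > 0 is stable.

Set f=λy, z=hλ:
  k1=λy_n ⇒ h·k1=z·y_n;  k2=λ(1+8/25z)y_n ⇒ h·k2=z(1+8/25z)y_n
  y_{n+1}/y_n = 1 − 3/10z + 13/10z(1+8/25z) = 1 + z + 52/125z²
  Hence R(z) = 1 + z + 52/125z².

Solve |R(x)|<1 on ℝ⁻.
x=-0.56: |R|=0.5705
R=1: x+52/125x²=0 ⇒ x=−125/52=-2.4038; min R=1−1/(4·52/125)=0.3990>−1
Confirm numerically:
  x=-2.187: |R|=0.80272 <1
  x=-2.174: |R|=0.79213 <1
  x=-1.264: |R|=0.40064 <1
  x=-0.971: |R|=0.42122 <1
  x=-2.731: |R|=1.37168 >1
  x=-2.543: |R|=1.14721 >1
Interval (-2.4038, 0).

(-2.4038,0); λ=-9 ⇒ h* = (125/52)/9 = 0.2671.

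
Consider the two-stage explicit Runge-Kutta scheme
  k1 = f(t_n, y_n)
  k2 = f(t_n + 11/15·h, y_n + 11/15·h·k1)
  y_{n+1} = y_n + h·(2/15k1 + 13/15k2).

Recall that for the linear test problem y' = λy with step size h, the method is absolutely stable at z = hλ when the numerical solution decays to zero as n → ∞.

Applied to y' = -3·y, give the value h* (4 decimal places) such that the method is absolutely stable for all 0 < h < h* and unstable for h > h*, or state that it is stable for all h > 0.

(-1.5734,0); λ=-3 ⇒ h* = (225/143)/3 = 0.5245.

With y'=λy (z=hλ):
  k1=λy_n ⇒ h·k1=z·y_n;  k2=λ(1+11/15z)y_n ⇒ h·k2=z(1+11/15z)y_n
  y_{n+1}/y_n = 1 + 2/15z + 13/15z(1+11/15z) = 1 + z + 143/225z²
  R(z) = 1 + z + 143/225z².

Need |R(x)|<1, x<0.
x=-1.44: |R|=0.8779
R=1: x+143/225x²=0 ⇒ x=−225/143=-1.5734; min R=1−1/(4·143/225)=0.6066>−1
Confirm numerically:
  x=-1.392: |R|=0.83949 <1
  x=-1.089: |R|=0.66472 <1
  x=-0.978: |R|=0.62990 <1
  x=-2.106: |R|=1.71284 >1
  x=-1.841: |R|=1.31308 >1
So |R|<1 on (-1.5734, 0).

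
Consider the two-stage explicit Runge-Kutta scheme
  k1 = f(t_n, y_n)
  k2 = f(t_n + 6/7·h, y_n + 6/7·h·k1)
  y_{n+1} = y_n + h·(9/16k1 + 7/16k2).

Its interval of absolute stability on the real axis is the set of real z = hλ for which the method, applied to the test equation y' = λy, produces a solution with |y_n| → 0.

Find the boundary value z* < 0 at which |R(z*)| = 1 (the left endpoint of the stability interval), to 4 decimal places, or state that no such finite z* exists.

Test eqn y'=λy, z=hλ:
  k1=λy_n ⇒ h·k1=z·y_n;  k2=λ(1+6/7z)y_n ⇒ h·k2=z(1+6/7z)y_n
  y_{n+1}/y_n = 1 + 9/16z + 7/16z(1+6/7z) = 1 + z + 3/8z²
  ⇒ R(z) = 1 + z + 3/8z².

Solve |R(x)|<1 on ℝ⁻.
x=-0.75: |R|=0.4609
R=1: x+3/8x²=0 ⇒ x=−8/3=-2.6667; min R=1−1/(4·3/8)=0.3333>−1
Confirm numerically:
  x=-1.699: |R|=0.38348 <1
  x=-1.625: |R|=0.36523 <1
  x=-1.618: |R|=0.36372 <1
  x=-3.066: |R|=1.45913 >1
  x=-2.994: |R|=1.36751 >1
So |R|<1 on (-2.6667, 0).

z* = -2.6667.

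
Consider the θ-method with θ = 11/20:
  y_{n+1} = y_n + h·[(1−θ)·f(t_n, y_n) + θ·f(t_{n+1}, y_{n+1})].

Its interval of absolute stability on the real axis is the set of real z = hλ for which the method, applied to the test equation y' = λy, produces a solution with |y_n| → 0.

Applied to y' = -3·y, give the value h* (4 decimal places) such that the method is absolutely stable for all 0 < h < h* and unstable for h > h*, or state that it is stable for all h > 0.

Set f=λy, z=hλ:
  y_{n+1} = y_n + z·[9/20·y_n + 11/20·y_{n+1}] ⇒ (1 − 11/20z)y_{n+1} = (1 + 9/20z)y_n
  R(z) = (1 + 9/20z)/(1 − 11/20z).

Need |R(x)|<1, x<0.
x=-1.09: |R|=0.3185
x=-2: |R|=0.0476
x=-10: |R|=0.5385
x=-100: |R|=0.7857
θ=11/20≥1/2 ⇒ |1+9/20x|<|1−11/20x| ∀x<0 ⇒ unbounded interval.

(−∞, 0) — no finite endpoint. Any h>0 works for λ=-3.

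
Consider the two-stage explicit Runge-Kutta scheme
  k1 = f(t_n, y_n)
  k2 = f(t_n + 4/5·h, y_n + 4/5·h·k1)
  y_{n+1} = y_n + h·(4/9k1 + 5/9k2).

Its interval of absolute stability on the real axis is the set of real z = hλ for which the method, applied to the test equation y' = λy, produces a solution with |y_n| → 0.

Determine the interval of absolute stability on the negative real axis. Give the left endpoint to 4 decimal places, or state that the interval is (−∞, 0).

(-2.2500, 0).

Test eqn y'=λy, z=hλ:
  k1=λy_n ⇒ h·k1=z·y_n;  k2=λ(1+4/5z)y_n ⇒ h·k2=z(1+4/5z)y_n
  y_{n+1}/y_n = 1 + 4/9z + 5/9z(1+4/5z) = 1 + z + 4/9z²
  so R(z) = 1 + z + 4/9z².

Find x<0 with |R(x)|<1.
x=-1.73: |R|=0.6002
R=1: x+4/9x²=0 ⇒ x=−9/4=-2.2500; min R=1−1/(4·4/9)=0.4375>−1
Confirm numerically:
  x=-1.779: |R|=0.62760 <1
  x=-1.490: |R|=0.49671 <1
  x=-1.067: |R|=0.43900 <1
  x=-2.575: |R|=1.37194 >1
  x=-2.394: |R|=1.15322 >1
  x=-2.343: |R|=1.09684 >1
Stable set (-2.2500, 0).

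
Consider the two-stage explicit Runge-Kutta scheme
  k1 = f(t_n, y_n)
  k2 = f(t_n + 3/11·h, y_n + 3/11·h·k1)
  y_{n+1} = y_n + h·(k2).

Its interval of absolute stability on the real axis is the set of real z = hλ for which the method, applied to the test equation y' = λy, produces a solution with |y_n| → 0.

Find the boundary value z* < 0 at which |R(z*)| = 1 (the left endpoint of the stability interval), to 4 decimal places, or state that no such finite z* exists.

z* = -3.6667.

Set f=λy, z=hλ:
  k1=λy_n ⇒ h·k1=z·y_n;  k2=λ(1+3/11z)y_n ⇒ h·k2=z(1+3/11z)y_n
  y_{n+1}/y_n = 1 + z(1+3/11z) = 1 + z + 3/11z²
  ⇒ R(z) = 1 + z + 3/11z².

Solve |R(x)|<1 on ℝ⁻.
x=-1.55: |R|=0.1052
R=1: x+3/11x²=0 ⇒ x=−11/3=-3.6667; min R=1−1/(4·3/11)=0.0833>−1
Confirm numerically:
  x=-3.382: |R|=0.73743 <1
  x=-1.849: |R|=0.08340 <1
  x=-1.709: |R|=0.08755 <1
  x=-1.531: |R|=0.10826 <1
  x=-4.194: |R|=1.60317 >1
  x=-4.090: |R|=1.47221 >1
So |R|<1 on (-3.6667, 0).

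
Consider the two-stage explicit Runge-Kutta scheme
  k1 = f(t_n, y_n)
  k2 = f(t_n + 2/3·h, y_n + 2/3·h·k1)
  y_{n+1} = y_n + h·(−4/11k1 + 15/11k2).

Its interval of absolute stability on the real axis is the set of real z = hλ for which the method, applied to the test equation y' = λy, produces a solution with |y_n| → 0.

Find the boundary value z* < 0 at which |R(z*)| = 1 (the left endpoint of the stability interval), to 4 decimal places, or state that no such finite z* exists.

z* = -1.1000.

Test eqn y'=λy, z=hλ:
  k1=λy_n ⇒ h·k1=z·y_n;  k2=λ(1+2/3z)y_n ⇒ h·k2=z(1+2/3z)y_n
  y_{n+1}/y_n = 1 − 4/11z + 15/11z(1+2/3z) = 1 + z + 10/11z²
  R(z) = 1 + z + 10/11z².

Solve |R(x)|<1 on ℝ⁻.
x=-0.35: |R|=0.7614
R=1: x+10/11x²=0 ⇒ x=−11/10=-1.1000; min R=1−1/(4·10/11)=0.7250>−1
Confirm numerically:
  x=-1.063: |R|=0.96424 <1
  x=-1.012: |R|=0.91904 <1
  x=-0.554: |R|=0.72501 <1
  x=-0.471: |R|=0.73067 <1
  x=-1.423: |R|=1.41784 >1
  x=-1.401: |R|=1.38336 >1
  x=-1.223: |R|=1.13675 >1
Interval (-1.1000, 0).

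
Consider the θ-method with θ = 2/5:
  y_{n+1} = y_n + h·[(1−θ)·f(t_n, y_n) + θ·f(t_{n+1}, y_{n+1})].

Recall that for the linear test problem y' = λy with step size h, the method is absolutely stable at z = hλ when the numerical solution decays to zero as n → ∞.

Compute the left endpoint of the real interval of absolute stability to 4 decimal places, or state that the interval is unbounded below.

left endpoint -10.0000.

With y'=λy (z=hλ):
  y_{n+1} = y_n + z·[3/5·y_n + 2/5·y_{n+1}] ⇒ (1 − 2/5z)y_{n+1} = (1 + 3/5z)y_n
  Hence R(z) = (1 + 3/5z)/(1 − 2/5z).

Find x<0 with |R(x)|<1.
x=-0.75: |R|=0.4231
R=−1: 1+3/5x = −1+2/5x ⇒ -1/5x=2 ⇒ x=2/(-1/5)=-10.0000
Confirm numerically:
  x=-9.928: |R|=0.99710 <1
  x=-7.816: |R|=0.89415 <1
  x=-6.311: |R|=0.79066 <1
  x=-5.743: |R|=0.74178 <1
  x=-10.487: |R|=1.01875 >1
  x=-10.242: |R|=1.00950 >1
  x=-10.195: |R|=1.00768 >1
So |R|<1 on (-10.0000, 0).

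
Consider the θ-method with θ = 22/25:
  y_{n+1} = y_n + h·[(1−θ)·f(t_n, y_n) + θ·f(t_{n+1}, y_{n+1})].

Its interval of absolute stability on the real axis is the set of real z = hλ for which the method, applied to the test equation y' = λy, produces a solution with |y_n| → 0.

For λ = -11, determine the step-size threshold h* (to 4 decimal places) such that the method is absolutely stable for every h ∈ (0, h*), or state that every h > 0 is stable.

Set f=λy, z=hλ:
  y_{n+1} = y_n + z·[3/25·y_n + 22/25·y_{n+1}] ⇒ (1 − 22/25z)y_{n+1} = (1 + 3/25z)y_n
  R(z) = (1 + 3/25z)/(1 − 22/25z).

Solve |R(x)|<1 on ℝ⁻.
x=-1.41: |R|=0.3708
x=-2: |R|=0.2754
x=-10: |R|=0.0204
x=-100: |R|=0.1236
θ=22/25≥1/2 ⇒ |1+3/25x|<|1−22/25x| ∀x<0 ⇒ interval (−∞,0).

unbounded; (−∞, 0). Any h>0 works for λ=-11.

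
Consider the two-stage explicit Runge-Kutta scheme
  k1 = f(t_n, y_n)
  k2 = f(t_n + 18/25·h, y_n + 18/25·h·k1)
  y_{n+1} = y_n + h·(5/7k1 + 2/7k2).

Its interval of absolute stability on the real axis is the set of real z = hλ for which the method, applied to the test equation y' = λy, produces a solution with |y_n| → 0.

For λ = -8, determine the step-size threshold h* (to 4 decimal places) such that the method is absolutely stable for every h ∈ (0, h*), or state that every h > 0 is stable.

(-4.8611,0); λ=-8 ⇒ h* = (175/36)/8 = 0.6076.

On y'=λy, z=hλ:
  k1=λy_n ⇒ h·k1=z·y_n;  k2=λ(1+18/25z)y_n ⇒ h·k2=z(1+18/25z)y_n
  y_{n+1}/y_n = 1 + 5/7z + 2/7z(1+18/25z) = 1 + z + 36/175z²
  R(z) = 1 + z + 36/175z².

Boundary: |R(x)|=1, x<0.
x=-1.33: |R|=0.0339
R=1: x+36/175x²=0 ⇒ x=−175/36=-4.8611; min R=1−1/(4·36/175)=-0.2153>−1
Confirm numerically:
  x=-4.365: |R|=0.55452 <1
  x=-4.041: |R|=0.31825 <1
  x=-2.834: |R|=0.18179 <1
  x=-2.465: |R|=0.21503 <1
  x=-5.434: |R|=1.64040 >1
  x=-5.376: |R|=1.56943 >1
Stable set (-4.8611, 0).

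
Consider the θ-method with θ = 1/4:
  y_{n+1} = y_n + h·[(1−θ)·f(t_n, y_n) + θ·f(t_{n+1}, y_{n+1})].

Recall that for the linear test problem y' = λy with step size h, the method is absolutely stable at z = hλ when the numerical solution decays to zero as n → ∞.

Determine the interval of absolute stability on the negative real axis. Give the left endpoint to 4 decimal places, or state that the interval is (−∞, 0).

On y'=λy, z=hλ:
  y_{n+1} = y_n + z·[3/4·y_n + 1/4·y_{n+1}] ⇒ (1 − 1/4z)y_{n+1} = (1 + 3/4z)y_n
  ⇒ R(z) = (1 + 3/4z)/(1 − 1/4z).

Solve |R(x)|<1 on ℝ⁻.
x=-0.64: |R|=0.4483
R=−1: 1+3/4x = −1+1/4x ⇒ -1/2x=2 ⇒ x=2/(-1/2)=-4.0000
Confirm numerically:
  x=-3.940: |R|=0.98489 <1
  x=-2.075: |R|=0.36626 <1
  x=-1.732: |R|=0.20865 <1
  x=-4.534: |R|=1.12515 >1
  x=-4.531: |R|=1.12449 >1
  x=-4.310: |R|=1.07461 >1
Stable set (-4.0000, 0).

(-4.0000, 0).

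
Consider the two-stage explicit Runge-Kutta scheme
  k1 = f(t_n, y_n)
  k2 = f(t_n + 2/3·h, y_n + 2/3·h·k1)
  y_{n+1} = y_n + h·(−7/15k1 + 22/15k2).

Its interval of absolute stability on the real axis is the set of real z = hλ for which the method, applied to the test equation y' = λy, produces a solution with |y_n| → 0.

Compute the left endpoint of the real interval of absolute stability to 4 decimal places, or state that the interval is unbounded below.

Test eqn y'=λy, z=hλ:
  k1=λy_n ⇒ h·k1=z·y_n;  k2=λ(1+2/3z)y_n ⇒ h·k2=z(1+2/3z)y_n
  y_{n+1}/y_n = 1 − 7/15z + 22/15z(1+2/3z) = 1 + z + 44/45z²
  ⇒ R(z) = 1 + z + 44/45z².

Need |R(x)|<1, x<0.
x=-0.88: |R|=0.8772
R=1: x+44/45x²=0 ⇒ x=−45/44=-1.0227; min R=1−1/(4·44/45)=0.7443>−1
Confirm numerically:
  x=-0.986: |R|=0.96459 <1
  x=-0.963: |R|=0.94376 <1
  x=-0.948: |R|=0.93073 <1
  x=-0.443: |R|=0.74889 <1
  x=-1.500: |R|=1.70000 >1
  x=-1.481: |R|=1.66362 >1
  x=-1.395: |R|=1.50778 >1
So |R|<1 on (-1.0227, 0).

z* = -1.0227.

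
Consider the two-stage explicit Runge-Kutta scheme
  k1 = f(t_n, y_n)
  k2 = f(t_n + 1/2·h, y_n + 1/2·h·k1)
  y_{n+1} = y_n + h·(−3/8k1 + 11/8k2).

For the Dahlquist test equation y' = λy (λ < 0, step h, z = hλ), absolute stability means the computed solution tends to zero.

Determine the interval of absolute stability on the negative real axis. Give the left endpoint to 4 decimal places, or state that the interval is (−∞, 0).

z∈(-1.4545,0).

Test eqn y'=λy, z=hλ:
  k1=λy_n ⇒ h·k1=z·y_n;  k2=λ(1+1/2z)y_n ⇒ h·k2=z(1+1/2z)y_n
  y_{n+1}/y_n = 1 − 3/8z + 11/8z(1+1/2z) = 1 + z + 11/16z²
  R(z) = 1 + z + 11/16z².

Need |R(x)|<1, x<0.
x=-1.64: |R|=1.2091
R=1: x+11/16x²=0 ⇒ x=−16/11=-1.4545; min R=1−1/(4·11/16)=0.6364>−1
Confirm numerically:
  x=-1.405: |R|=0.95214 <1
  x=-0.840: |R|=0.64510 <1
  x=-0.777: |R|=0.63806 <1
  x=-1.953: |R|=1.66927 >1
  x=-1.552: |R|=1.10398 >1
So |R|<1 on (-1.4545, 0).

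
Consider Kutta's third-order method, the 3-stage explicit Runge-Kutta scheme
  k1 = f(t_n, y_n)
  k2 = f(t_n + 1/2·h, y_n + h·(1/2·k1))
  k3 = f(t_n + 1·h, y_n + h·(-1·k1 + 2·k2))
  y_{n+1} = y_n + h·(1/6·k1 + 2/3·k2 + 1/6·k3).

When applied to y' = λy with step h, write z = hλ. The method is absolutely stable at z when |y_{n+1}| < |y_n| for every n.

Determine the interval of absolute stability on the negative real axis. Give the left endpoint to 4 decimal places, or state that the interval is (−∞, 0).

(-2.5127, 0).

With y'=λy (z=hλ):
  order 3, 3-stage ⇒ R(z)=1+z+z^2/2+z^3/6
  (e.g. R(-1.33)=0.16234, |R|=0.16234)

Find x<0 with |R(x)|<1.
x=-1.33: |R|=0.1623
|R(-2.57)|=1.0966 |R(-1.44)|=0.0991 |R(-0.86)|=0.4038
Bisect:
  x_lo=-3.1971 |R|=2.5328  x_hi=-0.3940 |R|=0.6734
  mid=-1.79553 |R|=0.14834 →hi
  mid=-2.49630 |R|=0.97317 →hi
  mid=-2.84669 |R|=1.63962 →lo
  mid=-2.67149 |R|=1.28074 →lo
  mid=-2.58390 |R|=1.12088 →lo
  mid=-2.54010 |R|=1.04555 →lo
  mid=-2.51820 |R|=1.00899 →lo
  ...
  [-2.51290,-2.51273] ⇒ x*=-2.5127
Stable set (-2.5127, 0).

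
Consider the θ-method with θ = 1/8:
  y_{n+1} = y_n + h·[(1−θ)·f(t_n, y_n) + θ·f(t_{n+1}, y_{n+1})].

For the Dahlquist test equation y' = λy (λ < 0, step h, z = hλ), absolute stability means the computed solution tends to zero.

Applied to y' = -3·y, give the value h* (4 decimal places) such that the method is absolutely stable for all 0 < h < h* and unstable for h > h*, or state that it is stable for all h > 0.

(-2.6667,0); λ=-3 ⇒ h* = (8/3)/3 = 0.8889.

Set f=λy, z=hλ:
  y_{n+1} = y_n + z·[7/8·y_n + 1/8·y_{n+1}] ⇒ (1 − 1/8z)y_{n+1} = (1 + 7/8z)y_n
  ⇒ R(z) = (1 + 7/8z)/(1 − 1/8z).

Boundary: |R(x)|=1, x<0.
x=-1.55: |R|=0.2984
R=−1: 1+7/8x = −1+1/8x ⇒ -3/4x=2 ⇒ x=2/(-3/4)=-2.6667
Confirm numerically:
  x=-2.502: |R|=0.90592 <1
  x=-1.762: |R|=0.44397 <1
  x=-1.687: |R|=0.39321 <1
  x=-1.355: |R|=0.15874 <1
  x=-3.147: |R|=1.25854 >1
  x=-3.098: |R|=1.23320 >1
  x=-2.998: |R|=1.18076 >1
Interval (-2.6667, 0).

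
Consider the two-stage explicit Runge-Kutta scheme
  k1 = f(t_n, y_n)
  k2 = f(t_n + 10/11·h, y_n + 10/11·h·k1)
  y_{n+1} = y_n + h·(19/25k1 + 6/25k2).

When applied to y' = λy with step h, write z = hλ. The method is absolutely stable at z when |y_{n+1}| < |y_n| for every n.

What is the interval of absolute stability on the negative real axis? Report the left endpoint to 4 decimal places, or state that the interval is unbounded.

Test eqn y'=λy, z=hλ:
  k1=λy_n ⇒ h·k1=z·y_n;  k2=λ(1+10/11z)y_n ⇒ h·k2=z(1+10/11z)y_n
  y_{n+1}/y_n = 1 + 19/25z + 6/25z(1+10/11z) = 1 + z + 12/55z²
  ⇒ R(z) = 1 + z + 12/55z².

Solve |R(x)|<1 on ℝ⁻.
x=-1.41: |R|=0.0238
R=1: x+12/55x²=0 ⇒ x=−55/12=-4.5833; min R=1−1/(4·12/55)=-0.1458>−1
Confirm numerically:
  x=-4.202: |R|=0.65039 <1
  x=-4.192: |R|=0.64208 <1
  x=-3.937: |R|=0.44481 <1
  x=-2.371: |R|=0.14446 <1
  x=-5.012: |R|=1.46876 >1
  x=-4.978: |R|=1.42865 >1
  x=-4.751: |R|=1.17380 >1
Interval (-4.5833, 0).

z∈(-4.5833,0).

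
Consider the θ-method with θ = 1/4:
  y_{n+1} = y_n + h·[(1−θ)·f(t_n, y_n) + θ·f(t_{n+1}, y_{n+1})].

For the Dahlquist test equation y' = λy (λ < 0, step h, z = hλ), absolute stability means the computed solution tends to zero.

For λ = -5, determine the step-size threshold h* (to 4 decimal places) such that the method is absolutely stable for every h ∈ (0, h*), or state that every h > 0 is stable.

With y'=λy (z=hλ):
  y_{n+1} = y_n + z·[3/4·y_n + 1/4·y_{n+1}] ⇒ (1 − 1/4z)y_{n+1} = (1 + 3/4z)y_n
  ⇒ R(z) = (1 + 3/4z)/(1 − 1/4z).

Need |R(x)|<1, x<0.
x=-0.39: |R|=0.6446
R=−1: 1+3/4x = −1+1/4x ⇒ -1/2x=2 ⇒ x=2/(-1/2)=-4.0000
Confirm numerically:
  x=-3.915: |R|=0.97852 <1
  x=-3.306: |R|=0.81002 <1
  x=-2.361: |R|=0.48467 <1
  x=-4.406: |R|=1.09660 >1
  x=-4.219: |R|=1.05329 >1
  x=-4.075: |R|=1.01858 >1
Stable set (-4.0000, 0).

(-4.0000,0); λ=-5 ⇒ h* = (4)/5 = 0.8000.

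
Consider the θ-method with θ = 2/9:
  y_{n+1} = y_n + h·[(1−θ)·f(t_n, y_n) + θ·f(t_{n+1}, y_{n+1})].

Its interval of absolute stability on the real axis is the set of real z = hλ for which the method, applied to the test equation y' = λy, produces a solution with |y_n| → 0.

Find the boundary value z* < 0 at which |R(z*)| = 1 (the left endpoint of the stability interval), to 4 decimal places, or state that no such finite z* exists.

z* = -3.6000.

Test eqn y'=λy, z=hλ:
  y_{n+1} = y_n + z·[7/9·y_n + 2/9·y_{n+1}] ⇒ (1 − 2/9z)y_{n+1} = (1 + 7/9z)y_n
  Hence R(z) = (1 + 7/9z)/(1 − 2/9z).

Need |R(x)|<1, x<0.
x=-1.78: |R|=0.2755
R=−1: 1+7/9x = −1+2/9x ⇒ -5/9x=2 ⇒ x=2/(-5/9)=-3.6000
Confirm numerically:
  x=-3.176: |R|=0.86191 <1
  x=-2.215: |R|=0.48436 <1
  x=-2.095: |R|=0.42949 <1
  x=-4.168: |R|=1.16382 >1
  x=-4.158: |R|=1.16112 >1
Interval (-3.6000, 0).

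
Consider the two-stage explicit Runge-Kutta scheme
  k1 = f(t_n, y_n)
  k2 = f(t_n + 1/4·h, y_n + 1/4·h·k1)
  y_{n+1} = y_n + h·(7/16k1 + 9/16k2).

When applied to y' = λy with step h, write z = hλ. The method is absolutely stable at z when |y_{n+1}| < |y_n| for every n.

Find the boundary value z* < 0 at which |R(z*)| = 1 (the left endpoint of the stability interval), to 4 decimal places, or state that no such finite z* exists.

left endpoint -7.1111.

Set f=λy, z=hλ:
  k1=λy_n ⇒ h·k1=z·y_n;  k2=λ(1+1/4z)y_n ⇒ h·k2=z(1+1/4z)y_n
  y_{n+1}/y_n = 1 + 7/16z + 9/16z(1+1/4z) = 1 + z + 9/64z²
  Hence R(z) = 1 + z + 9/64z².

Need |R(x)|<1, x<0.
x=-1.18: |R|=0.0158
R=1: x+9/64x²=0 ⇒ x=−64/9=-7.1111; min R=1−1/(4·9/64)=-0.7778>−1
Confirm numerically:
  x=-5.884: |R|=0.01536 <1
  x=-3.493: |R|=0.77723 <1
  x=-3.415: |R|=0.77500 <1
  x=-3.317: |R|=0.76977 <1
  x=-7.636: |R|=1.56363 >1
  x=-7.357: |R|=1.25439 >1
  x=-7.229: |R|=1.11984 >1
Stable set (-7.1111, 0).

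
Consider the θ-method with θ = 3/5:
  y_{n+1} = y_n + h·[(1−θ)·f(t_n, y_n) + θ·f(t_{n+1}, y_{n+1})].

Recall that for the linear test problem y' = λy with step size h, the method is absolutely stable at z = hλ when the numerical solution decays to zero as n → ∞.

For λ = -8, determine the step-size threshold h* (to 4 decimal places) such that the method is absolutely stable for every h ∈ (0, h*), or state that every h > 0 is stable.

unbounded; (−∞, 0). Any h>0 works for λ=-8.

On y'=λy, z=hλ:
  y_{n+1} = y_n + z·[2/5·y_n + 3/5·y_{n+1}] ⇒ (1 − 3/5z)y_{n+1} = (1 + 2/5z)y_n
  so R(z) = (1 + 2/5z)/(1 − 3/5z).

Find x<0 with |R(x)|<1.
x=-0.45: |R|=0.6457
x=-2: |R|=0.0909
x=-10: |R|=0.4286
x=-100: |R|=0.6393
θ=3/5≥1/2 ⇒ |1+2/5x|<|1−3/5x| ∀x<0 ⇒ unbounded interval.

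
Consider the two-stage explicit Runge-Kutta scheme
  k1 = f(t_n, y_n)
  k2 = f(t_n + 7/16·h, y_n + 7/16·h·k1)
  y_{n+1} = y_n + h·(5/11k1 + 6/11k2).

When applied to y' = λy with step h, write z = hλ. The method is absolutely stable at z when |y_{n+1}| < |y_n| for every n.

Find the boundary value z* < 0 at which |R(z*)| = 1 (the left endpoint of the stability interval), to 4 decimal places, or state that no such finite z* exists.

On y'=λy, z=hλ:
  k1=λy_n ⇒ h·k1=z·y_n;  k2=λ(1+7/16z)y_n ⇒ h·k2=z(1+7/16z)y_n
  y_{n+1}/y_n = 1 + 5/11z + 6/11z(1+7/16z) = 1 + z + 21/88z²
  so R(z) = 1 + z + 21/88z².

Find x<0 with |R(x)|<1.
x=-1.33: |R|=0.0921
R=1: x+21/88x²=0 ⇒ x=−88/21=-4.1905; min R=1−1/(4·21/88)=-0.0476>−1
Confirm numerically:
  x=-3.493: |R|=0.41861 <1
  x=-2.886: |R|=0.10160 <1
  x=-2.831: |R|=0.08157 <1
  x=-2.044: |R|=0.04699 <1
  x=-4.757: |R|=1.64311 >1
  x=-4.427: |R|=1.24987 >1
  x=-4.216: |R|=1.02568 >1
Interval (-4.1905, 0).

z* = -4.1905.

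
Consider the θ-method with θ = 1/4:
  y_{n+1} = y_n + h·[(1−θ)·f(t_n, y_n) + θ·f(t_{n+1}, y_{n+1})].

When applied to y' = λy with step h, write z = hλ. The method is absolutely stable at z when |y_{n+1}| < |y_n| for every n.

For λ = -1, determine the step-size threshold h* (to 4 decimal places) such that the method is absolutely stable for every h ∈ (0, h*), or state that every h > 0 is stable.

With y'=λy (z=hλ):
  y_{n+1} = y_n + z·[3/4·y_n + 1/4·y_{n+1}] ⇒ (1 − 1/4z)y_{n+1} = (1 + 3/4z)y_n
  so R(z) = (1 + 3/4z)/(1 − 1/4z).

Find x<0 with |R(x)|<1.
x=-1.78: |R|=0.2318
R=−1: 1+3/4x = −1+1/4x ⇒ -1/2x=2 ⇒ x=2/(-1/2)=-4.0000
Confirm numerically:
  x=-3.083: |R|=0.74107 <1
  x=-2.708: |R|=0.61479 <1
  x=-2.671: |R|=0.60156 <1
  x=-1.864: |R|=0.27149 <1
  x=-4.462: |R|=1.10919 >1
  x=-4.327: |R|=1.07854 >1
Interval (-4.0000, 0).

(-4.0000,0); λ=-1 ⇒ h* = (4)/1 = 4.0000.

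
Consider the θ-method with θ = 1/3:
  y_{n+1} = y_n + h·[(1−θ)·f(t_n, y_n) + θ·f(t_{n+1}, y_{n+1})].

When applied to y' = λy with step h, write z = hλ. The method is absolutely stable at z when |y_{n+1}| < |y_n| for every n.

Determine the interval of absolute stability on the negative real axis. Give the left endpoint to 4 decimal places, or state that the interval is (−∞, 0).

z∈(-6.0000,0).

Test eqn y'=λy, z=hλ:
  y_{n+1} = y_n + z·[2/3·y_n + 1/3·y_{n+1}] ⇒ (1 − 1/3z)y_{n+1} = (1 + 2/3z)y_n
  R(z) = (1 + 2/3z)/(1 − 1/3z).

Need |R(x)|<1, x<0.
x=-0.84: |R|=0.3437
R=−1: 1+2/3x = −1+1/3x ⇒ -1/3x=2 ⇒ x=2/(-1/3)=-6.0000
Confirm numerically:
  x=-5.951: |R|=0.99453 <1
  x=-3.859: |R|=0.68786 <1
  x=-2.601: |R|=0.39314 <1
  x=-6.388: |R|=1.04133 >1
  x=-6.256: |R|=1.02766 >1
  x=-6.204: |R|=1.02216 >1
Interval (-6.0000, 0).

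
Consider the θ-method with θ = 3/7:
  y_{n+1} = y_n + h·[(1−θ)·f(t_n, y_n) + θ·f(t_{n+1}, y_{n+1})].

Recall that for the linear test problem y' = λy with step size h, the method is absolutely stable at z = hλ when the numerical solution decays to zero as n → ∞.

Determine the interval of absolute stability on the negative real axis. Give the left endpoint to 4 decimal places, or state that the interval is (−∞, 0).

Test eqn y'=λy, z=hλ:
  y_{n+1} = y_n + z·[4/7·y_n + 3/7·y_{n+1}] ⇒ (1 − 3/7z)y_{n+1} = (1 + 4/7z)y_n
  Hence R(z) = (1 + 4/7z)/(1 − 3/7z).

Need |R(x)|<1, x<0.
x=-1.34: |R|=0.1488
R=−1: 1+4/7x = −1+3/7x ⇒ -1/7x=2 ⇒ x=2/(-1/7)=-14.0000
Confirm numerically:
  x=-12.419: |R|=0.96428 <1
  x=-10.258: |R|=0.90094 <1
  x=-8.408: |R|=0.82646 <1
  x=-6.635: |R|=0.72626 <1
  x=-14.598: |R|=1.01177 >1
  x=-14.306: |R|=1.00613 >1
So |R|<1 on (-14.0000, 0).

z∈(-14.0000,0).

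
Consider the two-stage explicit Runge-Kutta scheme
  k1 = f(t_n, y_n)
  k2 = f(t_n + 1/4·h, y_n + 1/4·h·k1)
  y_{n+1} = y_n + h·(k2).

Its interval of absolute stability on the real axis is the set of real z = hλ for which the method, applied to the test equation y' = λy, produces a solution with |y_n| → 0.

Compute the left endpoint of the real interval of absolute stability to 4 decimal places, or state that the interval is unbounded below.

z* = -4.0000.

Test eqn y'=λy, z=hλ:
  k1=λy_n ⇒ h·k1=z·y_n;  k2=λ(1+1/4z)y_n ⇒ h·k2=z(1+1/4z)y_n
  y_{n+1}/y_n = 1 + z(1+1/4z) = 1 + z + 1/4z²
  Hence R(z) = 1 + z + 1/4z².

Solve |R(x)|<1 on ℝ⁻.
x=-0.31: |R|=0.7140
R=1: x+1/4x²=0 ⇒ x=−4=-4.0000; min R=1−1/(4·1/4)=0.0000>−1
Confirm numerically:
  x=-3.671: |R|=0.69806 <1
  x=-3.669: |R|=0.69639 <1
  x=-3.595: |R|=0.63601 <1
  x=-2.081: |R|=0.00164 <1
  x=-4.539: |R|=1.61163 >1
  x=-4.287: |R|=1.30759 >1
  x=-4.219: |R|=1.23099 >1
Interval (-4.0000, 0).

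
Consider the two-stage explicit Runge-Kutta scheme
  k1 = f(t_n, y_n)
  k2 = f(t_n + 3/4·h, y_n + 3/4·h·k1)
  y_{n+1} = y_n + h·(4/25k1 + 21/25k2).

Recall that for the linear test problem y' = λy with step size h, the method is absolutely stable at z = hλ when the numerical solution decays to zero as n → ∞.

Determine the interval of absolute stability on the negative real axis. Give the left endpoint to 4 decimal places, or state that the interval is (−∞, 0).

(-1.5873, 0).

Set f=λy, z=hλ:
  k1=λy_n ⇒ h·k1=z·y_n;  k2=λ(1+3/4z)y_n ⇒ h·k2=z(1+3/4z)y_n
  y_{n+1}/y_n = 1 + 4/25z + 21/25z(1+3/4z) = 1 + z + 63/100z²
  so R(z) = 1 + z + 63/100z².

Solve |R(x)|<1 on ℝ⁻.
x=-1.11: |R|=0.6662
R=1: x+63/100x²=0 ⇒ x=−100/63=-1.5873; min R=1−1/(4·63/100)=0.6032>−1
Confirm numerically:
  x=-1.534: |R|=0.94849 <1
  x=-1.528: |R|=0.94291 <1
  x=-0.883: |R|=0.60820 <1
  x=-1.947: |R|=1.44121 >1
  x=-1.825: |R|=1.27329 >1
  x=-1.691: |R|=1.11047 >1
So |R|<1 on (-1.5873, 0).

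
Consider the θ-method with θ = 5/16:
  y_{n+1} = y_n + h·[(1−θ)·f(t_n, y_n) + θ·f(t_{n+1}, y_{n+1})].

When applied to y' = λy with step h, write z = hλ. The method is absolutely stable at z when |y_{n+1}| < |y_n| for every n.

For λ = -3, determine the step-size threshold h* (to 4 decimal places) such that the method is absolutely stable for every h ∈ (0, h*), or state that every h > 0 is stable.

(-5.3333,0); λ=-3 ⇒ h* = (16/3)/3 = 1.7778.

With y'=λy (z=hλ):
  y_{n+1} = y_n + z·[11/16·y_n + 5/16·y_{n+1}] ⇒ (1 − 5/16z)y_{n+1} = (1 + 11/16z)y_n
  R(z) = (1 + 11/16z)/(1 − 5/16z).

Need |R(x)|<1, x<0.
x=-1.18: |R|=0.1379
R=−1: 1+11/16x = −1+5/16x ⇒ -3/8x=2 ⇒ x=2/(-3/8)=-5.3333
Confirm numerically:
  x=-4.647: |R|=0.89504 <1
  x=-2.968: |R|=0.53982 <1
  x=-2.393: |R|=0.36914 <1
  x=-5.917: |R|=1.07682 >1
  x=-5.857: |R|=1.06938 >1
  x=-5.760: |R|=1.05714 >1
Stable set (-5.3333, 0).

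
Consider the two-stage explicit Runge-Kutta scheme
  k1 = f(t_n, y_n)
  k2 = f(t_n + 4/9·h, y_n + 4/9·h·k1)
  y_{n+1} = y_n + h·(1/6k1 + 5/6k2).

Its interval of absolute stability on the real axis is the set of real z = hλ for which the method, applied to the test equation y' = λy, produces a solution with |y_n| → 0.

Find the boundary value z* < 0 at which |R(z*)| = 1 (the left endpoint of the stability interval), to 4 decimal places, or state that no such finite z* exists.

On y'=λy, z=hλ:
  k1=λy_n ⇒ h·k1=z·y_n;  k2=λ(1+4/9z)y_n ⇒ h·k2=z(1+4/9z)y_n
  y_{n+1}/y_n = 1 + 1/6z + 5/6z(1+4/9z) = 1 + z + 10/27z²
  ⇒ R(z) = 1 + z + 10/27z².

Need |R(x)|<1, x<0.
x=-0.59: |R|=0.5389
R=1: x+10/27x²=0 ⇒ x=−27/10=-2.7000; min R=1−1/(4·10/27)=0.3250>−1
Confirm numerically:
  x=-2.658: |R|=0.95865 <1
  x=-2.205: |R|=0.59575 <1
  x=-1.595: |R|=0.34723 <1
  x=-3.006: |R|=1.34068 >1
  x=-2.996: |R|=1.32845 >1
  x=-2.821: |R|=1.12642 >1
Stable set (-2.7000, 0).

z* = -2.7000.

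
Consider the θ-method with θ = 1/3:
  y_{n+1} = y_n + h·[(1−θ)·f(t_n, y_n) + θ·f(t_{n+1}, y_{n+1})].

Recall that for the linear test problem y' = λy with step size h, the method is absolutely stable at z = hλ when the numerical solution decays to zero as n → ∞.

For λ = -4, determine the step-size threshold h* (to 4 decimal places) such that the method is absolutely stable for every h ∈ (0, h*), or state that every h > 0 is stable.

With y'=λy (z=hλ):
  y_{n+1} = y_n + z·[2/3·y_n + 1/3·y_{n+1}] ⇒ (1 − 1/3z)y_{n+1} = (1 + 2/3z)y_n
  Hence R(z) = (1 + 2/3z)/(1 − 1/3z).

Solve |R(x)|<1 on ℝ⁻.
x=-1.05: |R|=0.2222
R=−1: 1+2/3x = −1+1/3x ⇒ -1/3x=2 ⇒ x=2/(-1/3)=-6.0000
Confirm numerically:
  x=-5.960: |R|=0.99554 <1
  x=-5.258: |R|=0.91015 <1
  x=-4.780: |R|=0.84319 <1
  x=-2.568: |R|=0.38362 <1
  x=-6.307: |R|=1.03299 >1
  x=-6.159: |R|=1.01736 >1
So |R|<1 on (-6.0000, 0).

(-6.0000,0); λ=-4 ⇒ h* = (6)/4 = 1.5000.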